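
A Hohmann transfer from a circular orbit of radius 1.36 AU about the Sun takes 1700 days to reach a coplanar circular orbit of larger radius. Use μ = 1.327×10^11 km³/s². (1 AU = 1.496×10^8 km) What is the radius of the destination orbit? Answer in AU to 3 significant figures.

In km: r₁ = 1.36 × 1.496×10^8 = 2.03456×10^8 km.
Transfer time t = 1700 days = 1.4688×10^8 s, and t = π√(a_t³/μ).
So a_t = (μ t²/π²)^(1/3) = (1.327×10^11 × (1.4688×10^8)² / π²)^(1/3) = 6.6196×10^8 km.
Since a_t = (r₁ + r₂)/2, r₂ = 2a_t − r₁ = 2×6.6196×10^8 − 2.03456×10^8 = 1.120464×10^9 km.
In AU: r₂ = 1.120464×10^9 / 1.496×10^8 = 7.49 AU.

r₂ = 7.49 AU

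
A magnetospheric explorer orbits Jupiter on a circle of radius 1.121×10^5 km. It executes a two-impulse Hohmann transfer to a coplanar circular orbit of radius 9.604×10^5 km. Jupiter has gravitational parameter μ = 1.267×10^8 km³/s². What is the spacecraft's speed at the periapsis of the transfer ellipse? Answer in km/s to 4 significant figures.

v = 44.99 km/s

Semi-major axis of the transfer orbit: a_t = (1.121×10^5 + 9.604×10^5)/2 = 5.3625×10^5 km.
The periapsis of the transfer ellipse is at r = 1.121×10^5 km.
Applying v² = μ(2/r − 1/a_t): v = 44.99 km/s.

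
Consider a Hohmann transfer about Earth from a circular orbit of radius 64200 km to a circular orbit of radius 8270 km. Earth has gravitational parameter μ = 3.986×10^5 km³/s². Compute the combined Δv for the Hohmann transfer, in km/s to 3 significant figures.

Δv = 3.60 km/s

The Hohmann ellipse has a_t = (r₁ + r₂)/2 = 36235 km.
At r₁ the circular-orbit speed is v₁ = √(μ/r₁) = 2.4917 km/s.
Transfer-orbit speed at r₁ (vis-viva): v_a = √[μ(2/r₁ − 1/a_t)] = 1.1904 km/s.
First burn Δv₁ = |v_a − v₁| = 1.301 km/s.
Circular speed at r₂: v₂ = √(μ/r₂) = 6.94250 km/s.
Transfer-orbit speed at r₂: v_p = √[μ(2/r₂ − 1/a_t)] = 9.24101 km/s.
Second burn Δv₂ = |v₂ − v_p| = 2.299 km/s.
Δv = Δv₁ + Δv₂ = 1.301 + 2.299 = 3.600 km/s.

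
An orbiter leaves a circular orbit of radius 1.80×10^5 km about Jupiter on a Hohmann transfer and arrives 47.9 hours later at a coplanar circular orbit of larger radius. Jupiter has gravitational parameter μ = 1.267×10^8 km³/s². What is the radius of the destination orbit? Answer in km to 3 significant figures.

r₂ = 1.27×10^6 km

Transfer time t = 47.9 hours = 1.7244×10^5 s, and t = π√(a_t³/μ).
So a_t = (μ t²/π²)^(1/3) = (1.267×10^8 × (1.7244×10^5)² / π²)^(1/3) = 7.2541×10^5 km.
Since a_t = (r₁ + r₂)/2, r₂ = 2a_t − r₁ = 2×7.2541×10^5 − 1.800×10^5 = 1.27082×10^6 km.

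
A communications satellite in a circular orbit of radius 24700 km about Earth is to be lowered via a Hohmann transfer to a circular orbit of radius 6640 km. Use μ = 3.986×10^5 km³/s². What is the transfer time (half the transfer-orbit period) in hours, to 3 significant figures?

t = 2.71 hours

Transfer-ellipse semi-major axis a_t = (r₁ + r₂)/2 = (24700 + 6640)/2 = 15670 km.
Half the transfer-orbit period gives t = π√(a_t³/μ) = 9761 s.
Converting: 9761 s ÷ 3600 s/hour = 2.71 hours.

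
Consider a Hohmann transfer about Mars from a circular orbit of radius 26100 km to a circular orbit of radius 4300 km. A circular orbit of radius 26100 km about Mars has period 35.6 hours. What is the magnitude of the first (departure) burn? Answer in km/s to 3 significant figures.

Δv₁ = 0.599 km/s

From Kepler's third law T² = 4π²r³/μ at r = 26100 km, T = 35.6 hours = 35.6 × 3600 s = 1.2816×10^5 s: μ = 4π²r³/T² = 42734.3 km³/s².
Semi-major axis of the transfer orbit: a_t = (26100 + 4300)/2 = 15200 km.
On the circular orbit at r = 26100 km, v_c = √(μ/r) = 1.2796 km/s.
Vis-viva on the transfer ellipse at r = 26100 km gives v_t = √[μ(2/r − 1/a_t)] = 0.68058 km/s.
Δv₁ = |v_t − v_c| = |0.68058 − 1.2796| = 0.5990 km/s.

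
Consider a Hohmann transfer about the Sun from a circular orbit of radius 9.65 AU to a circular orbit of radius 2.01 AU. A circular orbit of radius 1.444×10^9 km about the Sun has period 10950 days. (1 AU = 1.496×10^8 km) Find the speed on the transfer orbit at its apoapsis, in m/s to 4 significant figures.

v = 5632 m/s

From Kepler's third law T² = 4π²r³/μ at r = 1.444×10^9 km, T = 10950 days = 10950 × 86400 s = 9.4608×10^8 s: μ = 4π²r³/T² = 1.32802×10^11 km³/s².
In km: r₁ = 9.65 × 1.496×10^8 = 1.44364×10^9 km; r₂ = 2.01 × 1.496×10^8 = 3.00696×10^8 km.
Transfer-ellipse semi-major axis a_t = (r₁ + r₂)/2 = (1.44364×10^9 + 3.00696×10^8)/2 = 8.72168×10^8 km.
The apoapsis of the transfer ellipse is at r = 1.44364×10^9 km.
From the vis-viva equation, v = √[μ(2/r − 1/a_t)] = 5.632 km/s.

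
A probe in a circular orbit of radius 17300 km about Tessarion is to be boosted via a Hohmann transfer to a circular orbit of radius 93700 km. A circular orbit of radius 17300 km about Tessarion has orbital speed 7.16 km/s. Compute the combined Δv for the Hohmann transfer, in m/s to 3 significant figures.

From the circular-orbit relation v² = μ/r at r = 17300 km: μ = v²r = (7.16)² × 17300 = 8.86895×10^5 km³/s².
Transfer-ellipse semi-major axis a_t = (r₁ + r₂)/2 = (17300 + 93700)/2 = 55500 km.
At r₁ the circular-orbit speed is v₁ = √(μ/r₁) = 7.160 km/s.
Transfer-orbit speed at r₁ (vis-viva): v_p = √[μ(2/r₁ − 1/a_t)] = 9.303 km/s.
First burn Δv₁ = |v_p − v₁| = 2.143 km/s.
At r₂, v₂ = √(μ/r₂) = 3.077 km/s.
Transfer-orbit speed at r₂: v_a = √[μ(2/r₂ − 1/a_t)] = 1.718 km/s.
Second burn Δv₂ = |v₂ − v_a| = 1.359 km/s.
Total Δv = Δv₁ + Δv₂ = 3.502 km/s.

Δv = 3500 m/s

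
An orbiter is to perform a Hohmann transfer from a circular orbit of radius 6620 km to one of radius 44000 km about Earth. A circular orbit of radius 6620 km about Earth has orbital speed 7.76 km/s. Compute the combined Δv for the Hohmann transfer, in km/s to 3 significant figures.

From the circular-orbit relation v² = μ/r at r = 6620 km: μ = v²r = (7.76)² × 6620 = 3.98641×10^5 km³/s².
Transfer-ellipse semi-major axis a_t = (r₁ + r₂)/2 = (6620 + 44000)/2 = 25310 km.
At r₁ the circular-orbit speed is v₁ = √(μ/r₁) = 7.76000 km/s.
Transfer-orbit speed at r₁ (v² = μ(2/r − 1/a)): v_p = √[μ(2/r₁ − 1/a_t)] = 10.2316 km/s.
First burn Δv₁ = |v_p − v₁| = 2.4716 km/s.
At r₂, v₂ = √(μ/r₂) = 3.0100 km/s.
Transfer-orbit speed at r₂: v_a = √[μ(2/r₂ − 1/a_t)] = 1.5394 km/s.
Second burn Δv₂ = |v₂ − v_a| = 1.4706 km/s.
Δv = Δv₁ + Δv₂ = 2.4716 + 1.4706 = 3.942 km/s.

Δv = 3.94 km/s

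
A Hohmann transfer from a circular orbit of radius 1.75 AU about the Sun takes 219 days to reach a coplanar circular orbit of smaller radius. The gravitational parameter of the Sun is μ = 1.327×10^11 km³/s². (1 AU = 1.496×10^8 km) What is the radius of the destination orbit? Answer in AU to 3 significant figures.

In km: r₁ = 1.75 × 1.496×10^8 = 2.618×10^8 km.
Transfer time t = 219 days = 1.89216×10^7 s, and t = π√(a_t³/μ).
So a_t = (μ t²/π²)^(1/3) = (1.327×10^11 × (1.89216×10^7)² / π²)^(1/3) = 1.6885×10^8 km.
Since a_t = (r₁ + r₂)/2, r₂ = 2a_t − r₁ = 2×1.6885×10^8 − 2.618×10^8 = 7.590×10^7 km.
In AU: r₂ = 7.590×10^7 / 1.496×10^8 = 0.507 AU.

r₂ = 0.507 AU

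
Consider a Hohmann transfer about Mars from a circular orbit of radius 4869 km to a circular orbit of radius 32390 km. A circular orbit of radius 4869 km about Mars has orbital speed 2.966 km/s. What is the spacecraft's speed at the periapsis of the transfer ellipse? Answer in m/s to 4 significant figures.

v = 3911 m/s

From the circular-orbit relation v² = μ/r at r = 4869 km: μ = v²r = (2.966)² × 4869 = 42833.4 km³/s².
The Hohmann ellipse has a_t = (r₁ + r₂)/2 = 18629.5 km.
The periapsis of the transfer ellipse is at r = 4869 km.
Vis-viva: v = √[μ(2/r − 1/a_t)] = √[42833.4 × (2/4869 − 1/18629.5)] = 3.911 km/s.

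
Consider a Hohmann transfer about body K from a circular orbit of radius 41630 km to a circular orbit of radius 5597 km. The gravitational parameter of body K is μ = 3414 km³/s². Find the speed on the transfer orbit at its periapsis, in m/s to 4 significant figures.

v = 1037 m/s

Semi-major axis of the transfer orbit: a_t = (41630 + 5597)/2 = 23613.5 km.
At periapsis, r = 5597 km.
Applying v² = μ(2/r − 1/a_t): v = 1.037 km/s.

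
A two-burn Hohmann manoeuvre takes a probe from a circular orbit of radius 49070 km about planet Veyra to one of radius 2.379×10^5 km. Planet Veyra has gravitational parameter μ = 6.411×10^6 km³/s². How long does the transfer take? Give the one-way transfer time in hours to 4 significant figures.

t = 18.73 hours

Semi-major axis of the transfer orbit: a_t = (49070 + 2.379×10^5)/2 = 1.43485×10^5 km.
Transfer time t = π√(a_t³/μ) = π√((1.43485×10^5)³ / 6.411×10^6) = 67440 s.
Converting: 67440 s ÷ 3600 s/hour = 18.73 hours.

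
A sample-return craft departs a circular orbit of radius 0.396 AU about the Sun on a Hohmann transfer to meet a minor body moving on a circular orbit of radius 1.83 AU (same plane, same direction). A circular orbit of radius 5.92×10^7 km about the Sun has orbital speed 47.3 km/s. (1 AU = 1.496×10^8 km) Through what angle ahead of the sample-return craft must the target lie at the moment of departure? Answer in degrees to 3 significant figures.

φ = 94.6°

From the circular-orbit relation v² = μ/r at r = 5.92×10^7 km: μ = v²r = (47.3)² × 5.92×10^7 = 1.32448×10^11 km³/s².
In km: r₁ = 0.396 × 1.496×10^8 = 5.92416×10^7 km; r₂ = 1.83 × 1.496×10^8 = 2.73768×10^8 km.
The Hohmann ellipse has a_t = (r₁ + r₂)/2 = 1.665048×10^8 km.
Transfer time t = π√(a_t³/μ) = 1.8547×10^7 s.
Target angular speed ω₂ = √(μ/r₂³) = 8.0343×10^-8 rad/s.
Angle swept by the target during transfer: ω₂·t = 1.4901 rad = 85.38°.
The sample-return craft traverses 180° on the transfer ellipse, so the target must lead by 180° − 85.38° = 94.6°.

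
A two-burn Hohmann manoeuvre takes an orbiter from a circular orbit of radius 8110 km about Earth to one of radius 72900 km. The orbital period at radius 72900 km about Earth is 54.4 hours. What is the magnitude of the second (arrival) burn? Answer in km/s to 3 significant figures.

Δv₂ = 1.29 km/s

From Kepler's third law T² = 4π²r³/μ at r = 72900 km, T = 54.4 hours = 54.4 × 3600 s = 1.9584×10^5 s: μ = 4π²r³/T² = 3.98786×10^5 km³/s².
Transfer-ellipse semi-major axis a_t = (r₁ + r₂)/2 = (8110 + 72900)/2 = 40505 km.
Circular speed at r = 72900 km: v_c = √(μ/r) = 2.339 km/s.
Transfer-orbit speed at the same r (vis-viva, a = a_t): v_t = √[μ(2/r − 1/a_t)] = 1.047 km/s.
Δv₂ = |v_t − v_c| = |1.047 − 2.339| = 1.292 km/s.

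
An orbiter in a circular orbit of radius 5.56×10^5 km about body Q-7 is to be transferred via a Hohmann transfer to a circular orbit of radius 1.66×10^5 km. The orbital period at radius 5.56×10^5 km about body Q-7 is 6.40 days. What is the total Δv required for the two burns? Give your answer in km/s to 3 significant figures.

Δv = 4.82 km/s

From Kepler's third law T² = 4π²r³/μ at r = 5.56×10^5 km, T = 6.40 days = 6.40 × 86400 s = 5.5296×10^5 s: μ = 4π²r³/T² = 2.21920×10^7 km³/s².
Semi-major axis of the transfer orbit: a_t = (5.560×10^5 + 1.660×10^5)/2 = 3.610×10^5 km.
Circular speed at r₁: v₁ = √(μ/r₁) = √(2.21920×10^7/5.560×10^5) = 6.318 km/s.
On the transfer ellipse at r₁, v² = μ(2/r − 1/a) gives v_a = √[μ(2/r₁ − 1/a_t)] = 4.284 km/s.
First burn Δv₁ = |v_a − v₁| = 2.034 km/s.
At r₂, v₂ = √(μ/r₂) = 11.562 km/s.
Transfer-orbit speed at r₂: v_p = √[μ(2/r₂ − 1/a_t)] = 14.349 km/s.
Second burn Δv₂ = |v₂ − v_p| = 2.787 km/s.
Total Δv = Δv₁ + Δv₂ = 4.821 km/s.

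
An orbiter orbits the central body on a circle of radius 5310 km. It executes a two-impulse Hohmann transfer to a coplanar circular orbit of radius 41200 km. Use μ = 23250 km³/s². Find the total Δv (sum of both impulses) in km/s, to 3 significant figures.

The Hohmann ellipse has a_t = (r₁ + r₂)/2 = 23255 km.
Circular speed at r₁: v₁ = √(μ/r₁) = √(23250/5310) = 2.0925 km/s.
On the transfer ellipse at r₁, vis-viva equation gives v_p = √[μ(2/r₁ − 1/a_t)] = 2.7852 km/s.
First burn Δv₁ = |v_p − v₁| = 0.6927 km/s.
At r₂, v₂ = √(μ/r₂) = 0.7512 km/s.
Transfer-orbit speed at r₂: v_a = √[μ(2/r₂ − 1/a_t)] = 0.3590 km/s.
Second burn Δv₂ = |v₂ − v_a| = 0.3922 km/s.
Total Δv = Δv₁ + Δv₂ = 1.085 km/s.

Δv = 1.08 km/s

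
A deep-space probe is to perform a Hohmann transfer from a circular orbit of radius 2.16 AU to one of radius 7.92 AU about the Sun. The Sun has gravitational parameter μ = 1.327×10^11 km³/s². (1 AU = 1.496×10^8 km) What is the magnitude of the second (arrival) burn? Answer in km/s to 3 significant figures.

In km: r₁ = 2.16 × 1.496×10^8 = 3.23136×10^8 km; r₂ = 7.92 × 1.496×10^8 = 1.184832×10^9 km.
Semi-major axis of the transfer orbit: a_t = (3.23136×10^8 + 1.184832×10^9)/2 = 7.53984×10^8 km.
Circular speed at r = 1.184832×10^9 km: v_c = √(μ/r) = 10.583 km/s.
Vis-viva on the transfer ellipse at r = 1.184832×10^9 km gives v_t = √[μ(2/r − 1/a_t)] = 6.9282 km/s.
Δv₂ = |v_t − v_c| = |6.9282 − 10.583| = 3.655 km/s.

Δv₂ = 3.65 km/s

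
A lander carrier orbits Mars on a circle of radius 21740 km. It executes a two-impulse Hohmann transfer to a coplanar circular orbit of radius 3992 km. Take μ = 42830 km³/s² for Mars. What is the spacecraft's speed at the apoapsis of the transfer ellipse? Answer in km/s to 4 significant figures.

v = 0.7818 km/s

Semi-major axis of the transfer orbit: a_t = (21740 + 3992)/2 = 12866 km.
The apoapsis of the transfer ellipse is at r = 21740 km.
Applying v² = μ(2/r − 1/a_t): v = 0.7818 km/s.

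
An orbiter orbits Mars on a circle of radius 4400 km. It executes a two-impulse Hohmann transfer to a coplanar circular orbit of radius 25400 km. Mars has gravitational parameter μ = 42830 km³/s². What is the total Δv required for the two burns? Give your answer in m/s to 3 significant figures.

Δv = 1550 m/s

Semi-major axis of the transfer orbit: a_t = (4400 + 25400)/2 = 14900 km.
Circular speed at r₁: v₁ = √(μ/r₁) = √(42830/4400) = 3.11995 km/s.
Transfer-orbit speed at r₁ (vis-viva): v_p = √[μ(2/r₁ − 1/a_t)] = 4.07353 km/s.
First burn Δv₁ = |v_p − v₁| = 0.95358 km/s.
Circular speed at r₂: v₂ = √(μ/r₂) = 1.298546 km/s.
Transfer-orbit speed at r₂: v_a = √[μ(2/r₂ − 1/a_t)] = 0.7056517 km/s.
Second burn Δv₂ = |v₂ − v_a| = 0.59289 km/s.
Total Δv = Δv₁ + Δv₂ = 1.546 km/s.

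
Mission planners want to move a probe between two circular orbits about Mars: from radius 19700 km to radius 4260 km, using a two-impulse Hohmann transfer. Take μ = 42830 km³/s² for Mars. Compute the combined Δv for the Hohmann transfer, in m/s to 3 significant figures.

Δv = 1490 m/s

Transfer-ellipse semi-major axis a_t = (r₁ + r₂)/2 = (19700 + 4260)/2 = 11980 km.
Circular speed at r₁: v₁ = √(μ/r₁) = √(42830/19700) = 1.47449 km/s.
On the transfer ellipse at r₁, vis-viva equation gives v_a = √[μ(2/r₁ − 1/a_t)] = 0.879260 km/s.
First burn Δv₁ = |v_a − v₁| = 0.59523 km/s.
At r₂, v₂ = √(μ/r₂) = 3.17080 km/s.
Transfer-orbit speed at r₂: v_p = √[μ(2/r₂ − 1/a_t)] = 4.06606 km/s.
Second burn Δv₂ = |v₂ − v_p| = 0.89526 km/s.
Δv = Δv₁ + Δv₂ = 0.59523 + 0.89526 = 1.490 km/s.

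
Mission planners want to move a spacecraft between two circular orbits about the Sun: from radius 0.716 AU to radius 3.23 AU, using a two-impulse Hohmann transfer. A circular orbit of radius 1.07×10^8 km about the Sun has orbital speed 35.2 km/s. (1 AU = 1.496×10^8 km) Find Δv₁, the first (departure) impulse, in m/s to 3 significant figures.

From the circular-orbit relation v² = μ/r at r = 1.07×10^8 km: μ = v²r = (35.2)² × 1.07×10^8 = 1.32577×10^11 km³/s².
In km: r₁ = 0.716 × 1.496×10^8 = 1.071136×10^8 km; r₂ = 3.23 × 1.496×10^8 = 4.83208×10^8 km.
The Hohmann ellipse has a_t = (r₁ + r₂)/2 = 2.951608×10^8 km.
On the circular orbit at r = 1.071136×10^8 km, v_c = √(μ/r) = 35.181 km/s.
Transfer-orbit speed at the same r (vis-viva, a = a_t): v_t = √[μ(2/r − 1/a_t)] = 45.014 km/s.
Δv₁ = |v_t − v_c| = |45.014 − 35.181| = 9.833 km/s.

Δv₁ = 9830 m/s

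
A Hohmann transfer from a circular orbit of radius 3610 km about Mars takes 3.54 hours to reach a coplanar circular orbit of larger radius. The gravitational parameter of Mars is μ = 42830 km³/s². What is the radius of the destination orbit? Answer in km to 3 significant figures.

r₂ = 14200 km

Transfer time t = 3.54 hours = 12744 s, and t = π√(a_t³/μ).
So a_t = (μ t²/π²)^(1/3) = (42830 × (12744)² / π²)^(1/3) = 8899.2 km.
Since a_t = (r₁ + r₂)/2, r₂ = 2a_t − r₁ = 2×8899.2 − 3610 = 14188.4 km.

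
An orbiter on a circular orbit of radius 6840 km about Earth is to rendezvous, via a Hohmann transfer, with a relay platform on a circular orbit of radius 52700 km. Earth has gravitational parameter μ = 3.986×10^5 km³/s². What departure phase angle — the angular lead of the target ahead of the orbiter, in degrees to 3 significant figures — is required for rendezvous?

φ = 104°

The Hohmann ellipse has a_t = (r₁ + r₂)/2 = 29770 km.
The half-period of the transfer ellipse is t = π√(a_t³/μ) = 25559 s.
The target's mean motion on its circular orbit is ω₂ = √(μ/r₂³) = 5.2186×10^-5 rad/s.
Angle swept by the target during transfer: ω₂·t = 1.3338 rad = 76.42°.
Arrival is 180° from departure on the ellipse, so φ = 180° − 76.42° = 104°.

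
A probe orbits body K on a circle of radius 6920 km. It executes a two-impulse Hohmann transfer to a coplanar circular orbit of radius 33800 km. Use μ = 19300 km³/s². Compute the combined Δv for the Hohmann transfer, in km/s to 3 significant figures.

Semi-major axis of the transfer orbit: a_t = (6920 + 33800)/2 = 20360 km.
Circular speed at r₁: v₁ = √(μ/r₁) = √(19300/6920) = 1.67004 km/s.
Transfer-orbit speed at r₁ (v² = μ(2/r − 1/a)): v_p = √[μ(2/r₁ − 1/a_t)] = 2.15177 km/s.
First burn Δv₁ = |v_p − v₁| = 0.4817 km/s.
Circular speed at r₂: v₂ = √(μ/r₂) = 0.7556 km/s.
Transfer-orbit speed at r₂: v_a = √[μ(2/r₂ − 1/a_t)] = 0.4405 km/s.
Second burn Δv₂ = |v₂ − v_a| = 0.3151 km/s.
Total Δv = Δv₁ + Δv₂ = 0.7968 km/s.

Δv = 0.797 km/s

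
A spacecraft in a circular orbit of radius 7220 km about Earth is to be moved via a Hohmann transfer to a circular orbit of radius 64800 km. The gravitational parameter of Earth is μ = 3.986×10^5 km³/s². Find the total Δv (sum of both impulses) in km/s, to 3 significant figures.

Δv = 3.91 km/s

Transfer-ellipse semi-major axis a_t = (r₁ + r₂)/2 = (7220 + 64800)/2 = 36010 km.
At r₁ the circular-orbit speed is v₁ = √(μ/r₁) = 7.430 km/s.
Transfer-orbit speed at r₁ (v² = μ(2/r − 1/a)): v_p = √[μ(2/r₁ − 1/a_t)] = 9.967 km/s.
First burn Δv₁ = |v_p − v₁| = 2.537 km/s.
At r₂, v₂ = √(μ/r₂) = 2.4802 km/s.
Transfer-orbit speed at r₂: v_a = √[μ(2/r₂ − 1/a_t)] = 1.1106 km/s.
Second burn Δv₂ = |v₂ − v_a| = 1.370 km/s.
Δv = Δv₁ + Δv₂ = 2.537 + 1.370 = 3.907 km/s.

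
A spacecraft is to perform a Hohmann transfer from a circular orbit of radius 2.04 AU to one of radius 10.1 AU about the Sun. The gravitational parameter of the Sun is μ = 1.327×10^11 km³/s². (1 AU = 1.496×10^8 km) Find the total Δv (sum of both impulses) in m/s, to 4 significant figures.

In km: r₁ = 2.04 × 1.496×10^8 = 3.05184×10^8 km; r₂ = 10.1 × 1.496×10^8 = 1.51096×10^9 km.
The Hohmann ellipse has a_t = (r₁ + r₂)/2 = 9.08072×10^8 km.
Circular speed at r₁: v₁ = √(μ/r₁) = √(1.327×10^11/3.05184×10^8) = 20.85233 km/s.
On the transfer ellipse at r₁, v² = μ(2/r − 1/a) gives v_p = √[μ(2/r₁ − 1/a_t)] = 26.89806 km/s.
First burn Δv₁ = |v_p − v₁| = 6.0457 km/s.
At r₂, v₂ = √(μ/r₂) = 9.3715 km/s.
Transfer-orbit speed at r₂: v_a = √[μ(2/r₂ − 1/a_t)] = 5.4329 km/s.
Second burn Δv₂ = |v₂ − v_a| = 3.9386 km/s.
Δv = Δv₁ + Δv₂ = 6.0457 + 3.9386 = 9.984 km/s.

Δv = 9984 m/s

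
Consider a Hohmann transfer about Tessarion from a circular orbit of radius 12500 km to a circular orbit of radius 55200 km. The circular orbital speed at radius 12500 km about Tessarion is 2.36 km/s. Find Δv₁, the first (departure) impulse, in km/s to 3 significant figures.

Δv₁ = 0.654 km/s

From the circular-orbit relation v² = μ/r at r = 12500 km: μ = v²r = (2.36)² × 12500 = 69620.0 km³/s².
The Hohmann ellipse has a_t = (r₁ + r₂)/2 = 33850 km.
Circular speed at r = 12500 km: v_c = √(μ/r) = 2.3600 km/s.
Vis-viva on the transfer ellipse at r = 12500 km gives v_t = √[μ(2/r − 1/a_t)] = 3.0137 km/s.
Δv₁ = |v_t − v_c| = |3.0137 − 2.3600| = 0.6537 km/s.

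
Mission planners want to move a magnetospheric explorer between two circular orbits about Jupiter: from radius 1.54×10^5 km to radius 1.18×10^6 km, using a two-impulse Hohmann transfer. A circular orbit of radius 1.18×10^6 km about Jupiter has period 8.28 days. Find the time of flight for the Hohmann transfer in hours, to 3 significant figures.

t = 42.2 hours

From Kepler's third law T² = 4π²r³/μ at r = 1.18×10^6 km, T = 8.28 days = 8.28 × 86400 s = 7.15392×10^5 s: μ = 4π²r³/T² = 1.26741×10^8 km³/s².
The Hohmann ellipse has a_t = (r₁ + r₂)/2 = 6.670×10^5 km.
By Kepler's third law the transfer-orbit period is T = 2π√(a_t³/μ), so t = T/2 = 1.520×10^5 s.
Converting: 1.520×10^5 s ÷ 3600 s/hour = 42.2 hours.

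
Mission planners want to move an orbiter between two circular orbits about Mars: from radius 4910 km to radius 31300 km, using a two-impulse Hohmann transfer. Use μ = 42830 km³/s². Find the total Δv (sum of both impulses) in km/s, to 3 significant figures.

Transfer-ellipse semi-major axis a_t = (r₁ + r₂)/2 = (4910 + 31300)/2 = 18105 km.
At r₁ the circular-orbit speed is v₁ = √(μ/r₁) = 2.953475 km/s.
On the transfer ellipse at r₁, v² = μ(2/r − 1/a) gives v_p = √[μ(2/r₁ − 1/a_t)] = 3.883347 km/s.
First burn Δv₁ = |v_p − v₁| = 0.92987 km/s.
At r₂, v₂ = √(μ/r₂) = 1.169774 km/s.
Transfer-orbit speed at r₂: v_a = √[μ(2/r₂ − 1/a_t)] = 0.6091768 km/s.
Second burn Δv₂ = |v₂ − v_a| = 0.56060 km/s.
Δv = Δv₁ + Δv₂ = 0.92987 + 0.56060 = 1.490 km/s.

Δv = 1.49 km/s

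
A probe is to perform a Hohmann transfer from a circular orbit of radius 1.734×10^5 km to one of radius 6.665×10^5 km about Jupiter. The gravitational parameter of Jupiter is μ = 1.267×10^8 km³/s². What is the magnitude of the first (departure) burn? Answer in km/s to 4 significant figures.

Δv₁ = 7.023 km/s

Transfer-ellipse semi-major axis a_t = (r₁ + r₂)/2 = (1.734×10^5 + 6.665×10^5)/2 = 4.1995×10^5 km.
On the circular orbit at r = 1.734×10^5 km, v_c = √(μ/r) = 27.031 km/s.
Vis-viva on the transfer ellipse at r = 1.734×10^5 km gives v_t = √[μ(2/r − 1/a_t)] = 34.054 km/s.
Δv₁ = |v_t − v_c| = |34.054 − 27.031| = 7.023 km/s.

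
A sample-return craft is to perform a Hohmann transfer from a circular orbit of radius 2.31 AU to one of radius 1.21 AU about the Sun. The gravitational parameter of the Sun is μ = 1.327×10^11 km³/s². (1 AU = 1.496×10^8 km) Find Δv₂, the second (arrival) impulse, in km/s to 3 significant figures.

In km: r₁ = 2.31 × 1.496×10^8 = 3.45576×10^8 km; r₂ = 1.21 × 1.496×10^8 = 1.81016×10^8 km.
Transfer-ellipse semi-major axis a_t = (r₁ + r₂)/2 = (3.45576×10^8 + 1.81016×10^8)/2 = 2.63296×10^8 km.
Circular speed at r = 1.81016×10^8 km: v_c = √(μ/r) = 27.076 km/s.
Vis-viva on the transfer ellipse at r = 1.81016×10^8 km gives v_t = √[μ(2/r − 1/a_t)] = 31.019 km/s.
Δv₂ = |v_t − v_c| = |31.019 − 27.076| = 3.943 km/s.

Δv₂ = 3.94 km/s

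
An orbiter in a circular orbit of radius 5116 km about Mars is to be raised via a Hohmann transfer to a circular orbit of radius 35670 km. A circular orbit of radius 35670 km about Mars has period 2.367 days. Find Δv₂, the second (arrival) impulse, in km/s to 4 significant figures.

Δv₂ = 0.5470 km/s

From Kepler's third law T² = 4π²r³/μ at r = 35670 km, T = 2.367 days = 2.367 × 86400 s = 2.045088×10^5 s: μ = 4π²r³/T² = 42839.6 km³/s².
Semi-major axis of the transfer orbit: a_t = (5116 + 35670)/2 = 20393 km.
On the circular orbit at r = 35670 km, v_c = √(μ/r) = 1.0959 km/s.
Vis-viva on the transfer ellipse at r = 35670 km gives v_t = √[μ(2/r − 1/a_t)] = 0.54890 km/s.
Δv₂ = |v_t − v_c| = |0.54890 − 1.0959| = 0.5470 km/s.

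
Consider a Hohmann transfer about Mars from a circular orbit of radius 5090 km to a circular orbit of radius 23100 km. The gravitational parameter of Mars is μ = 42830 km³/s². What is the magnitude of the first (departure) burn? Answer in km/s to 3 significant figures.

Semi-major axis of the transfer orbit: a_t = (5090 + 23100)/2 = 14095 km.
On the circular orbit at r = 5090 km, v_c = √(μ/r) = 2.90078 km/s.
Vis-viva on the transfer ellipse at r = 5090 km gives v_t = √[μ(2/r − 1/a_t)] = 3.71354 km/s.
Δv₁ = |v_t − v_c| = |3.71354 − 2.90078| = 0.8128 km/s.

Δv₁ = 0.813 km/s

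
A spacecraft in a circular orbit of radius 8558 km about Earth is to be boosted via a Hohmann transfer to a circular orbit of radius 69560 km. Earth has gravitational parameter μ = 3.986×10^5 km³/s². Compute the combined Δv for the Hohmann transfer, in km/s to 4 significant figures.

Δv = 3.556 km/s

Transfer-ellipse semi-major axis a_t = (r₁ + r₂)/2 = (8558 + 69560)/2 = 39059 km.
Circular speed at r₁: v₁ = √(μ/r₁) = √(3.986×10^5/8558) = 6.825 km/s.
Transfer-orbit speed at r₁ (vis-viva): v_p = √[μ(2/r₁ − 1/a_t)] = 9.108 km/s.
First burn Δv₁ = |v_p − v₁| = 2.283 km/s.
At r₂, v₂ = √(μ/r₂) = 2.394 km/s.
Transfer-orbit speed at r₂: v_a = √[μ(2/r₂ − 1/a_t)] = 1.121 km/s.
Second burn Δv₂ = |v₂ − v_a| = 1.273 km/s.
Total Δv = Δv₁ + Δv₂ = 3.556 km/s.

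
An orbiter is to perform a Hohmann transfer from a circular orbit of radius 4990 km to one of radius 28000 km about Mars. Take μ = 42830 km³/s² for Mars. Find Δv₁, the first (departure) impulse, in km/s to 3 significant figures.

Δv₁ = 0.887 km/s

Transfer-ellipse semi-major axis a_t = (r₁ + r₂)/2 = (4990 + 28000)/2 = 16495 km.
Circular speed at r = 4990 km: v_c = √(μ/r) = 2.9297 km/s.
Transfer-orbit speed at the same r (vis-viva, a = a_t): v_t = √[μ(2/r − 1/a_t)] = 3.8170 km/s.
Δv₁ = |v_t − v_c| = |3.8170 − 2.9297| = 0.8873 km/s.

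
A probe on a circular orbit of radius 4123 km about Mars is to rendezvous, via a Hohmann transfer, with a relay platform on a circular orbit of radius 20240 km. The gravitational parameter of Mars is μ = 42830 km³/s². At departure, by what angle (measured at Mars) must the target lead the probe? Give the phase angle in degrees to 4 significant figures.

φ = 95.96°

Transfer-ellipse semi-major axis a_t = (r₁ + r₂)/2 = (4123 + 20240)/2 = 12181.5 km.
The half-period of the transfer ellipse is t = π√(a_t³/μ) = 20409 s.
The target's mean motion on its circular orbit is ω₂ = √(μ/r₂³) = 7.1872×10^-5 rad/s.
Angle swept by the target during transfer: ω₂·t = 1.4668 rad = 84.04°.
Arrival is 180° from departure on the ellipse, so φ = 180° − 84.04° = 95.96°.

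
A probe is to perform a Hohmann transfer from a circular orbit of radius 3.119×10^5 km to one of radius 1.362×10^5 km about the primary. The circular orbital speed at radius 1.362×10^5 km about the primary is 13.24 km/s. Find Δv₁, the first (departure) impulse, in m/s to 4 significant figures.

Δv₁ = 1928 m/s

From the circular-orbit relation v² = μ/r at r = 1.362×10^5 km: μ = v²r = (13.24)² × 1.362×10^5 = 2.38755×10^7 km³/s².
Transfer-ellipse semi-major axis a_t = (r₁ + r₂)/2 = (3.119×10^5 + 1.362×10^5)/2 = 2.2405×10^5 km.
Circular speed at r = 3.119×10^5 km: v_c = √(μ/r) = 8.7492 km/s.
Vis-viva on the transfer ellipse at r = 3.119×10^5 km gives v_t = √[μ(2/r − 1/a_t)] = 6.8216 km/s.
Δv₁ = |v_t − v_c| = |6.8216 − 8.7492| = 1.928 km/s.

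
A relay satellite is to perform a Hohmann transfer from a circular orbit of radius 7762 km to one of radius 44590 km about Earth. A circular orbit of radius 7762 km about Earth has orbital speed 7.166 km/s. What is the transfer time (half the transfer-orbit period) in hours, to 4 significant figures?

t = 5.854 hours

From the circular-orbit relation v² = μ/r at r = 7762 km: μ = v²r = (7.166)² × 7762 = 3.98591×10^5 km³/s².
Transfer-ellipse semi-major axis a_t = (r₁ + r₂)/2 = (7762 + 44590)/2 = 26176 km.
Transfer time t = π√(a_t³/μ) = π√((26176)³ / 3.98591×10^5) = 21074 s.
Converting: 21074 s ÷ 3600 s/hour = 5.854 hours.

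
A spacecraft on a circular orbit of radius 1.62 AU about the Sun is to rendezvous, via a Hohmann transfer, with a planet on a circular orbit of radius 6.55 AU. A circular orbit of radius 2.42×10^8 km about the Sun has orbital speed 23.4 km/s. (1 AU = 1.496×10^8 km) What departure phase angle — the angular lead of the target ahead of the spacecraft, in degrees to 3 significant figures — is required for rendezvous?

From the circular-orbit relation v² = μ/r at r = 2.42×10^8 km: μ = v²r = (23.4)² × 2.42×10^8 = 1.32510×10^11 km³/s².
In km: r₁ = 1.62 × 1.496×10^8 = 2.42352×10^8 km; r₂ = 6.55 × 1.496×10^8 = 9.7988×10^8 km.
Semi-major axis of the transfer orbit: a_t = (2.42352×10^8 + 9.7988×10^8)/2 = 6.11116×10^8 km.
Transfer time t = π√(a_t³/μ) = 1.3038×10^8 s.
Target angular speed ω₂ = √(μ/r₂³) = 1.1868×10^-8 rad/s.
Angle swept by the target during transfer: ω₂·t = 1.5473 rad = 88.654°.
Arrival is 180° from departure on the ellipse, so φ = 180° − 88.654° = 91.3°.

φ = 91.3°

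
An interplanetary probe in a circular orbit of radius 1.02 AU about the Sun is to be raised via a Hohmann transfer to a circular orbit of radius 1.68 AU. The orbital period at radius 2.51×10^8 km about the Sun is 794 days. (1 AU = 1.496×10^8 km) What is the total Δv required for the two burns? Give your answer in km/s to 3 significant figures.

Δv = 6.41 km/s

From Kepler's third law T² = 4π²r³/μ at r = 2.51×10^8 km, T = 794 days = 794 × 86400 s = 6.86016×10^7 s: μ = 4π²r³/T² = 1.32652×10^11 km³/s².
In km: r₁ = 1.02 × 1.496×10^8 = 1.52592×10^8 km; r₂ = 1.68 × 1.496×10^8 = 2.51328×10^8 km.
Semi-major axis of the transfer orbit: a_t = (1.52592×10^8 + 2.51328×10^8)/2 = 2.0196×10^8 km.
Circular speed at r₁: v₁ = √(μ/r₁) = √(1.32652×10^11/1.52592×10^8) = 29.484 km/s.
On the transfer ellipse at r₁, vis-viva equation gives v_p = √[μ(2/r₁ − 1/a_t)] = 32.891 km/s.
First burn Δv₁ = |v_p − v₁| = 3.407 km/s.
Circular speed at r₂: v₂ = √(μ/r₂) = 22.974 km/s.
Transfer-orbit speed at r₂: v_a = √[μ(2/r₂ − 1/a_t)] = 19.970 km/s.
Second burn Δv₂ = |v₂ − v_a| = 3.004 km/s.
Total Δv = Δv₁ + Δv₂ = 6.411 km/s.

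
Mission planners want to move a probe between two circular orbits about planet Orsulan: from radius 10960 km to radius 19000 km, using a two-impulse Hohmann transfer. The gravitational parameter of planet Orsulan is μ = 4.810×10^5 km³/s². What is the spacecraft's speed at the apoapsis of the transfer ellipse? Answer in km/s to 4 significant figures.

v = 4.304 km/s

Semi-major axis of the transfer orbit: a_t = (10960 + 19000)/2 = 14980 km.
At apoapsis, r = 19000 km.
Vis-viva: v = √[μ(2/r − 1/a_t)] = √[4.810×10^5 × (2/19000 − 1/14980)] = 4.304 km/s.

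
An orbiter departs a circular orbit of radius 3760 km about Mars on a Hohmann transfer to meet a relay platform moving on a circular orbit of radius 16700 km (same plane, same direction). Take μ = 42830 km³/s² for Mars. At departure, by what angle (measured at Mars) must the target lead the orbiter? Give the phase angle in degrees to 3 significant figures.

Transfer-ellipse semi-major axis a_t = (r₁ + r₂)/2 = (3760 + 16700)/2 = 10230 km.
The half-period of the transfer ellipse is t = π√(a_t³/μ) = 15707 s.
The target's mean motion on its circular orbit is ω₂ = √(μ/r₂³) = 9.5896×10^-5 rad/s.
Angle swept by the target during transfer: ω₂·t = 1.5062 rad = 86.30°.
The orbiter traverses 180° on the transfer ellipse, so the target must lead by 180° − 86.30° = 93.7°.

φ = 93.7°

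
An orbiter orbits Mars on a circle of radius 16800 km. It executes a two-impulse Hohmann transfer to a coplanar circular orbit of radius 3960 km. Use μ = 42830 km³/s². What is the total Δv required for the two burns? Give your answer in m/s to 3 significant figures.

Δv = 1510 m/s

Semi-major axis of the transfer orbit: a_t = (16800 + 3960)/2 = 10380 km.
At r₁ the circular-orbit speed is v₁ = √(μ/r₁) = 1.5967 km/s.
Transfer-orbit speed at r₁ (vis-viva): v_a = √[μ(2/r₁ − 1/a_t)] = 0.98621 km/s.
First burn Δv₁ = |v_a − v₁| = 0.6105 km/s.
Circular speed at r₂: v₂ = √(μ/r₂) = 3.2887 km/s.
Transfer-orbit speed at r₂: v_p = √[μ(2/r₂ − 1/a_t)] = 4.1839 km/s.
Second burn Δv₂ = |v₂ − v_p| = 0.8952 km/s.
Δv = Δv₁ + Δv₂ = 0.6105 + 0.8952 = 1.506 km/s.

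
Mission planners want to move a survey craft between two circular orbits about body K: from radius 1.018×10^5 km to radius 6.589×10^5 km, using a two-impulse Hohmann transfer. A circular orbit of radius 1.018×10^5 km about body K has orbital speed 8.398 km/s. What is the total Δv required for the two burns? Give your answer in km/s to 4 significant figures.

From the circular-orbit relation v² = μ/r at r = 1.018×10^5 km: μ = v²r = (8.398)² × 1.018×10^5 = 7.17959×10^6 km³/s².
Semi-major axis of the transfer orbit: a_t = (1.018×10^5 + 6.589×10^5)/2 = 3.8035×10^5 km.
Circular speed at r₁: v₁ = √(μ/r₁) = √(7.17959×10^6/1.018×10^5) = 8.398000 km/s.
Transfer-orbit speed at r₁ (vis-viva equation): v_p = √[μ(2/r₁ − 1/a_t)] = 11.05335 km/s.
First burn Δv₁ = |v_p − v₁| = 2.65535 km/s.
Circular speed at r₂: v₂ = √(μ/r₂) = 3.30096 km/s.
Transfer-orbit speed at r₂: v_a = √[μ(2/r₂ − 1/a_t)] = 1.70774 km/s.
Second burn Δv₂ = |v₂ − v_a| = 1.59322 km/s.
Δv = Δv₁ + Δv₂ = 2.65535 + 1.59322 = 4.249 km/s.

Δv = 4.249 km/s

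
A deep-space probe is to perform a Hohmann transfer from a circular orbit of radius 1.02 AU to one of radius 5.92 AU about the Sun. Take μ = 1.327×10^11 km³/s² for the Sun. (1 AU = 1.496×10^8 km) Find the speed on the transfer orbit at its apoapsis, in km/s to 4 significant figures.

v = 6.637 km/s

In km: r₁ = 1.02 × 1.496×10^8 = 1.52592×10^8 km; r₂ = 5.92 × 1.496×10^8 = 8.85632×10^8 km.
Semi-major axis of the transfer orbit: a_t = (1.52592×10^8 + 8.85632×10^8)/2 = 5.19112×10^8 km.
At apoapsis, r = 8.85632×10^8 km.
Applying v² = μ(2/r − 1/a_t): v = 6.637 km/s.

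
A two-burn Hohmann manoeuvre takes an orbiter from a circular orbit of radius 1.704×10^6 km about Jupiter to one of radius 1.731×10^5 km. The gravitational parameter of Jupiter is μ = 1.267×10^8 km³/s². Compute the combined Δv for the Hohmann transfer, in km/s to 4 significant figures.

Transfer-ellipse semi-major axis a_t = (r₁ + r₂)/2 = (1.704×10^6 + 1.731×10^5)/2 = 9.3855×10^5 km.
At r₁ the circular-orbit speed is v₁ = √(μ/r₁) = 8.623 km/s.
Transfer-orbit speed at r₁ (v² = μ(2/r − 1/a)): v_a = √[μ(2/r₁ − 1/a_t)] = 3.703 km/s.
First burn Δv₁ = |v_a − v₁| = 4.920 km/s.
At r₂, v₂ = √(μ/r₂) = 27.05 km/s.
Transfer-orbit speed at r₂: v_p = √[μ(2/r₂ − 1/a_t)] = 36.45 km/s.
Second burn Δv₂ = |v₂ − v_p| = 9.400 km/s.
Total Δv = Δv₁ + Δv₂ = 14.32 km/s.

Δv = 14.32 km/s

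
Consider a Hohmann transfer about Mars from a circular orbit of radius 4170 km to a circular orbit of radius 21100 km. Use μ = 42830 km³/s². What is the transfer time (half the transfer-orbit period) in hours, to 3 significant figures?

Semi-major axis of the transfer orbit: a_t = (4170 + 21100)/2 = 12635 km.
Half the transfer-orbit period gives t = π√(a_t³/μ) = 21560 s.
Converting: 21560 s ÷ 3600 s/hour = 5.99 hours.

t = 5.99 hours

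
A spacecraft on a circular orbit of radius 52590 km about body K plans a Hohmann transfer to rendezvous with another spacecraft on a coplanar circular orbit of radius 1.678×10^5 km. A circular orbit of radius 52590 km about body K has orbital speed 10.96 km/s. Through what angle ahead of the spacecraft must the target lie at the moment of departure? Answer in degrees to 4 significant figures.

φ = 84.21°

From the circular-orbit relation v² = μ/r at r = 52590 km: μ = v²r = (10.96)² × 52590 = 6.31719×10^6 km³/s².
Semi-major axis of the transfer orbit: a_t = (52590 + 1.678×10^5)/2 = 1.10195×10^5 km.
Transfer time t = π√(a_t³/μ) = 45723 s.
The target's mean motion on its circular orbit is ω₂ = √(μ/r₂³) = 3.6566×10^-5 rad/s.
Angle swept by the target during transfer: ω₂·t = 1.6719 rad = 95.79°.
Arrival is 180° from departure on the ellipse, so φ = 180° − 95.79° = 84.21°.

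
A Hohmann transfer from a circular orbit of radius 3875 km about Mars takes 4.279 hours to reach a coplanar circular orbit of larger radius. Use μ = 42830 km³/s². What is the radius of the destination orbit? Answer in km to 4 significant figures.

Transfer time t = 4.279 hours = 15404.4 s, and t = π√(a_t³/μ).
So a_t = (μ t²/π²)^(1/3) = (42830 × (15404.4)² / π²)^(1/3) = 10098 km.
Since a_t = (r₁ + r₂)/2, r₂ = 2a_t − r₁ = 2×10098 − 3875 = 16321 km.

r₂ = 16320 km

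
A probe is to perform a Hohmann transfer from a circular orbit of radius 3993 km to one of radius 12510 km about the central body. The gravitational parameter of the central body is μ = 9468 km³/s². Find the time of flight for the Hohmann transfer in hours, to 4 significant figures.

The Hohmann ellipse has a_t = (r₁ + r₂)/2 = 8251.5 km.
Half the transfer-orbit period gives t = π√(a_t³/μ) = 24200 s.
Converting: 24200 s ÷ 3600 s/hour = 6.722 hours.

t = 6.722 hours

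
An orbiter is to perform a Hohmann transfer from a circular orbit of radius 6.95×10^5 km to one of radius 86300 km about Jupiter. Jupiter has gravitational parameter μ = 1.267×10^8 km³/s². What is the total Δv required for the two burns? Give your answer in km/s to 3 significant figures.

The Hohmann ellipse has a_t = (r₁ + r₂)/2 = 3.9065×10^5 km.
Circular speed at r₁: v₁ = √(μ/r₁) = √(1.267×10^8/6.950×10^5) = 13.502 km/s.
Transfer-orbit speed at r₁ (vis-viva): v_a = √[μ(2/r₁ − 1/a_t)] = 6.3461 km/s.
First burn Δv₁ = |v_a − v₁| = 7.156 km/s.
At r₂, v₂ = √(μ/r₂) = 38.32 km/s.
Transfer-orbit speed at r₂: v_p = √[μ(2/r₂ − 1/a_t)] = 51.11 km/s.
Second burn Δv₂ = |v₂ − v_p| = 12.79 km/s.
Δv = Δv₁ + Δv₂ = 7.156 + 12.79 = 19.95 km/s.

Δv = 19.9 km/s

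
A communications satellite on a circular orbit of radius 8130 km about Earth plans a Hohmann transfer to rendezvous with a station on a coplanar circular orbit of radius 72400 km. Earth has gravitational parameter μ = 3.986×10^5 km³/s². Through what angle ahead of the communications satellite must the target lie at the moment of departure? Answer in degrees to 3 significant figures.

φ = 105°

Transfer-ellipse semi-major axis a_t = (r₁ + r₂)/2 = (8130 + 72400)/2 = 40265 km.
Transfer time t = π√(a_t³/μ) = 40204 s.
Target angular speed ω₂ = √(μ/r₂³) = 3.2409×10^-5 rad/s.
Angle swept by the target during transfer: ω₂·t = 1.30297 rad = 74.65°.
Arrival is 180° from departure on the ellipse, so φ = 180° − 74.65° = 105°.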